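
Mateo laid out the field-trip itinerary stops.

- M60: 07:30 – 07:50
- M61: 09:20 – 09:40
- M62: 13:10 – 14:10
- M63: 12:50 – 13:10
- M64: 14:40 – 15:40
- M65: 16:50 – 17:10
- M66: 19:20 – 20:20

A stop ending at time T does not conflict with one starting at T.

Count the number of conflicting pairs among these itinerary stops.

Two intervals overlap when each starts before the other ends.
Sorted by start: M60, M61, M63, M62, M64, M65, M66.
M61 starts after M60 ends, so M60 has no further overlaps.
M63 starts after M61 ends, so M61 has no further overlaps.
M62 starts exactly when M63 ends (back-to-back, no overlap), so M63 has no further overlaps.
M64 starts after M62 ends, so M62 has no further overlaps.
M65 starts after M64 ends, so M64 has no further overlaps.
M66 starts after M65 ends.
No pair overlaps.

0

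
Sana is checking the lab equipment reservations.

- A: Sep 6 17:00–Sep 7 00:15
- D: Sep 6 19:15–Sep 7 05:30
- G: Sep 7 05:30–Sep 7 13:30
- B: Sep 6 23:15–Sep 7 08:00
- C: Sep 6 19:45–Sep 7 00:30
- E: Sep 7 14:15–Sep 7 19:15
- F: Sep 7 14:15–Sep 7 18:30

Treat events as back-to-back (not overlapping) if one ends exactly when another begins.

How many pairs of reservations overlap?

8

Sorted by start: A, D, C, B, G, E, F.
D starts before A ends → A and D overlap.
C starts before A ends → A and C overlap.
B starts before A ends → A and B overlap.
G starts after A ends, so A has no further overlaps.
C starts before D ends → D and C overlap.
B starts before D ends → D and B overlap.
G starts exactly when D ends (back-to-back, no overlap), so D has no further overlaps.
B starts before C ends → C and B overlap.
G starts after C ends, so C has no further overlaps.
G starts before B ends → B and G overlap.
E starts after B ends, so B has no further overlaps.
E starts after G ends, so G has no further overlaps.
F starts before E ends → E and F overlap.
Overlapping pairs: A & B, A & C, A & D, B & C, B & D, B & G, C & D, E & F — 8 in total.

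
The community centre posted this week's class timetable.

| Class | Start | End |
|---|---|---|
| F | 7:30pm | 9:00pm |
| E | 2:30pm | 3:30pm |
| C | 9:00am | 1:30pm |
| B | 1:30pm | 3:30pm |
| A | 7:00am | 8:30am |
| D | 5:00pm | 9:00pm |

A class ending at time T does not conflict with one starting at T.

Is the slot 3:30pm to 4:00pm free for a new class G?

A: ends 8:30am at or before G starts 3:30pm → clear.
C: ends 1:30pm at or before G starts 3:30pm → clear.
B: ends 3:30pm at or before G starts 3:30pm → clear.
E: ends 3:30pm at or before G starts 3:30pm → clear.
D: starts 5:00pm at or after G ends 4:00pm → clear.
F: starts 7:30pm at or after G ends 4:00pm → clear.

Yes — the slot is free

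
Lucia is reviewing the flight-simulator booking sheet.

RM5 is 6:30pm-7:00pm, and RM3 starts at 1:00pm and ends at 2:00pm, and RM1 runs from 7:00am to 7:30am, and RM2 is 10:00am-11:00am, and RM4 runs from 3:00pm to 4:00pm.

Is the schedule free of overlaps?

Two intervals overlap when each starts before the other ends.
Sorted by start: RM1, RM2, RM3, RM4, RM5.
RM2 starts after RM1 ends, so RM1 has no further overlaps.
RM3 starts after RM2 ends, so RM2 has no further overlaps.
RM4 starts after RM3 ends, so RM3 has no further overlaps.
RM5 starts after RM4 ends.
Every pair is clear; the schedule has no overlaps.

Yes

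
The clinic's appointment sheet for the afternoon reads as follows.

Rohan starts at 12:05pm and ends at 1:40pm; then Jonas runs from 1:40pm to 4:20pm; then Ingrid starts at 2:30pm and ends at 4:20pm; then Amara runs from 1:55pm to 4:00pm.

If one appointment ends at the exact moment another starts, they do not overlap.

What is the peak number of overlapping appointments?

3

Sort all start/end points and keep a running count:
12:05pm start Rohan → 1
1:40pm end Rohan → 0
1:40pm start Jonas → 1
1:55pm start Amara → 2
2:30pm start Ingrid → 3
4:00pm end Amara → 2
4:20pm end Ingrid → 1
4:20pm end Jonas → 0
Peak is 3, at 2:30pm (Amara, Ingrid, Jonas).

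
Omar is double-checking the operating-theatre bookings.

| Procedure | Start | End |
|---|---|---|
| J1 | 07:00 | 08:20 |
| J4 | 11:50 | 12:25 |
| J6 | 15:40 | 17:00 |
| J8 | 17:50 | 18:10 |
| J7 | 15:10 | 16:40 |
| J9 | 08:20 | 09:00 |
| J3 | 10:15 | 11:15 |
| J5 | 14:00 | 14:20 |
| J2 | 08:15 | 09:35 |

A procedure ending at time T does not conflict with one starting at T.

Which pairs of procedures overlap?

Sorted by start: J1, J2, J9, J3, J4, J5, J7, J6, J8.
J2 starts before J1 ends → J1 and J2 overlap.
J9 starts exactly when J1 ends (back-to-back, no overlap); J1 is clear from here.
J9 starts before J2 ends → J2 and J9 overlap.
J3 starts after J2 ends; J2 is clear from here.
J3 starts after J9 ends; J9 is clear from here.
J4 starts after J3 ends; J3 is clear from here.
J5 starts after J4 ends; J4 is clear from here.
J7 starts after J5 ends; J5 is clear from here.
J6 starts before J7 ends → J7 and J6 overlap.
J8 starts after J7 ends.
J8 starts after J6 ends.

J1 & J2, J2 & J9, J6 & J7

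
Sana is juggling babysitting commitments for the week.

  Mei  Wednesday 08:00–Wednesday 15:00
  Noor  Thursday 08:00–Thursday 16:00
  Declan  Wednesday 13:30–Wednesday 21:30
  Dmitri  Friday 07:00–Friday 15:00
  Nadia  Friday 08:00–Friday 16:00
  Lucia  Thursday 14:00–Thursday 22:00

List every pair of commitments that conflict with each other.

Declan & Mei, Dmitri & Nadia, Lucia & Noor

Check each pair: they overlap iff neither finishes before the other starts.
Sorted by start: Mei, Declan, Noor, Lucia, Dmitri, Nadia.
Declan starts before Mei ends → Mei and Declan overlap.
Noor starts after Mei ends, so nothing later overlaps Mei either.
Noor starts after Declan ends, so nothing later overlaps Declan either.
Lucia starts before Noor ends → Noor and Lucia overlap.
Dmitri starts after Noor ends, so nothing later overlaps Noor either.
Dmitri starts after Lucia ends, so nothing later overlaps Lucia either.
Nadia starts before Dmitri ends → Dmitri and Nadia overlap.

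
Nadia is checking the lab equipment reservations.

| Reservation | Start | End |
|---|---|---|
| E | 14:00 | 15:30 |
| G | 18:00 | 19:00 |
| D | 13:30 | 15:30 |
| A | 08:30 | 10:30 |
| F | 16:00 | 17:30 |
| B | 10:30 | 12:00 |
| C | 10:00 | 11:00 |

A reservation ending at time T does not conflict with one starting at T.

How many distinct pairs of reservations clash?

Sorted by start: A, C, B, D, E, F, G.
C starts before A ends → A and C overlap.
B starts exactly when A ends (back-to-back, no overlap) — done with A.
B starts before C ends → C and B overlap.
D starts after C ends — done with C.
D starts after B ends — done with B.
E starts before D ends → D and E overlap.
F starts after D ends — done with D.
F starts after E ends — done with E.
G starts after F ends.
Overlapping pairs: A & C, B & C, D & E — 3 in total.

3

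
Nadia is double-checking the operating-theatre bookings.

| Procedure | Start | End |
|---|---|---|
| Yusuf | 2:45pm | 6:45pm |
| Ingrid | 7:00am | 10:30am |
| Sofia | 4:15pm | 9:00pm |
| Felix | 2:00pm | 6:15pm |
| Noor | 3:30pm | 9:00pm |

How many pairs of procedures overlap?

Sorted by start: Ingrid, Felix, Yusuf, Noor, Sofia.
Felix starts after Ingrid ends, so Ingrid has no further overlaps.
Yusuf starts before Felix ends → Felix and Yusuf overlap.
Noor starts before Felix ends → Felix and Noor overlap.
Sofia starts before Felix ends → Felix and Sofia overlap.
Noor starts before Yusuf ends → Yusuf and Noor overlap.
Sofia starts before Yusuf ends → Yusuf and Sofia overlap.
Sofia starts before Noor ends → Noor and Sofia overlap.
Overlapping pairs: Felix & Noor, Felix & Sofia, Felix & Yusuf, Noor & Sofia, Noor & Yusuf, Sofia & Yusuf — 6 in total.

6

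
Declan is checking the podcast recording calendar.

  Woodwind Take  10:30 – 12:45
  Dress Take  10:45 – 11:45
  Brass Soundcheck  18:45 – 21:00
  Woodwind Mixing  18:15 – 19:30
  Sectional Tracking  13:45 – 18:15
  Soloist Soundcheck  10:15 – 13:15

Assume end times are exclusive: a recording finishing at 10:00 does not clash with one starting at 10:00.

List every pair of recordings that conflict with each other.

Two intervals overlap when each starts before the other ends.
Sorted by start: Soloist Soundcheck, Woodwind Take, Dress Take, Sectional Tracking, Woodwind Mixing, Brass Soundcheck.
Woodwind Take starts before Soloist Soundcheck ends → Soloist Soundcheck and Woodwind Take overlap.
Dress Take starts before Soloist Soundcheck ends → Soloist Soundcheck and Dress Take overlap.
Sectional Tracking starts after Soloist Soundcheck ends — done with Soloist Soundcheck.
Dress Take starts before Woodwind Take ends → Woodwind Take and Dress Take overlap.
Sectional Tracking starts after Woodwind Take ends — done with Woodwind Take.
Sectional Tracking starts after Dress Take ends — done with Dress Take.
Woodwind Mixing starts exactly when Sectional Tracking ends (back-to-back, no overlap) — done with Sectional Tracking.
Brass Soundcheck starts before Woodwind Mixing ends → Woodwind Mixing and Brass Soundcheck overlap.

Brass Soundcheck & Woodwind Mixing, Dress Take & Soloist Soundcheck, Dress Take & Woodwind Take, Soloist Soundcheck & Woodwind Take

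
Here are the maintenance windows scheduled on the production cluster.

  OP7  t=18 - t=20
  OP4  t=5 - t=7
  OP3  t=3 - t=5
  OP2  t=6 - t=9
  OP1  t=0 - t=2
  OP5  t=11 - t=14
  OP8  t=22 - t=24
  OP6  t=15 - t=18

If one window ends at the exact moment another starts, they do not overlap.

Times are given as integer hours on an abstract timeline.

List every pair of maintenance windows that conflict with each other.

OP2 & OP4

Sorted by start: OP1, OP3, OP4, OP2, OP5, OP6, OP7, OP8.
OP3 starts after OP1 ends; OP1 is clear from here.
OP4 starts exactly when OP3 ends (back-to-back, no overlap); OP3 is clear from here.
OP2 starts before OP4 ends → OP4 and OP2 overlap.
OP5 starts after OP4 ends; OP4 is clear from here.
OP5 starts after OP2 ends; OP2 is clear from here.
OP6 starts after OP5 ends; OP5 is clear from here.
OP7 starts exactly when OP6 ends (back-to-back, no overlap); OP6 is clear from here.
OP8 starts after OP7 ends.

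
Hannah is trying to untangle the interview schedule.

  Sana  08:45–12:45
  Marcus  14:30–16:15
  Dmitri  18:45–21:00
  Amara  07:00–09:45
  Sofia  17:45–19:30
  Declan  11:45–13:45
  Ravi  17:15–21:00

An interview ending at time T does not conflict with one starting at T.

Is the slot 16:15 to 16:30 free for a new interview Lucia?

Yes — the slot is free

Amara: ends 09:45 at or before Lucia starts 16:15 → clear.
Sana: ends 12:45 at or before Lucia starts 16:15 → clear.
Declan: ends 13:45 at or before Lucia starts 16:15 → clear.
Marcus: ends 16:15 at or before Lucia starts 16:15 → clear.
Ravi: starts 17:15 at or after Lucia ends 16:30 → clear.
Sofia: starts 17:45 at or after Lucia ends 16:30 → clear.
Dmitri: starts 18:45 at or after Lucia ends 16:30 → clear.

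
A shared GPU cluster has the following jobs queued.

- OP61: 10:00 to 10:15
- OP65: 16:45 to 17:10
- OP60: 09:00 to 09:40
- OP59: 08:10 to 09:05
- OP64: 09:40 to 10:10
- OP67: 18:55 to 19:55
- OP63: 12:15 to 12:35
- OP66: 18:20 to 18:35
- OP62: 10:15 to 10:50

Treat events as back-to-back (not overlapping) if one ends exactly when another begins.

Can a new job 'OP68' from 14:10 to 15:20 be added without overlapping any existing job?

OP59: ends 09:05 at or before OP68 starts 14:10 → clear.
OP60: ends 09:40 at or before OP68 starts 14:10 → clear.
OP64: ends 10:10 at or before OP68 starts 14:10 → clear.
OP61: ends 10:15 at or before OP68 starts 14:10 → clear.
OP62: ends 10:50 at or before OP68 starts 14:10 → clear.
OP63: ends 12:35 at or before OP68 starts 14:10 → clear.
OP65: starts 16:45 at or after OP68 ends 15:20 → clear.
OP66: starts 18:20 at or after OP68 ends 15:20 → clear.
OP67: starts 18:55 at or after OP68 ends 15:20 → clear.

Yes — the slot is free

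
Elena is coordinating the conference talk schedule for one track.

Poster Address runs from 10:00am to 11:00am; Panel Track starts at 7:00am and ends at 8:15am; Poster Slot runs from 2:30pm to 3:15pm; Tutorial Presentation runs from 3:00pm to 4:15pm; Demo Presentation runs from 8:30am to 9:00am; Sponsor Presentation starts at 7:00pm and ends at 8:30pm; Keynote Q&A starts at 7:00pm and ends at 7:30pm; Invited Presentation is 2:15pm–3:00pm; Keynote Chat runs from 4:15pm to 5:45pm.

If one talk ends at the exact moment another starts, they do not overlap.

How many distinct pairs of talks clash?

Sorted by start: Panel Track, Demo Presentation, Poster Address, Invited Presentation, Poster Slot, Tutorial Presentation, Keynote Chat, Keynote Q&A, Sponsor Presentation.
Demo Presentation starts after Panel Track ends; Panel Track is clear from here.
Poster Address starts after Demo Presentation ends; Demo Presentation is clear from here.
Invited Presentation starts after Poster Address ends; Poster Address is clear from here.
Poster Slot starts before Invited Presentation ends → Invited Presentation and Poster Slot overlap.
Tutorial Presentation starts exactly when Invited Presentation ends (back-to-back, no overlap); Invited Presentation is clear from here.
Tutorial Presentation starts before Poster Slot ends → Poster Slot and Tutorial Presentation overlap.
Keynote Chat starts after Poster Slot ends; Poster Slot is clear from here.
Keynote Chat starts exactly when Tutorial Presentation ends (back-to-back, no overlap); Tutorial Presentation is clear from here.
Keynote Q&A starts after Keynote Chat ends; Keynote Chat is clear from here.
Sponsor Presentation starts before Keynote Q&A ends → Keynote Q&A and Sponsor Presentation overlap.
Overlapping pairs: Invited Presentation & Poster Slot, Keynote Q&A & Sponsor Presentation, Poster Slot & Tutorial Presentation — 3 in total.

3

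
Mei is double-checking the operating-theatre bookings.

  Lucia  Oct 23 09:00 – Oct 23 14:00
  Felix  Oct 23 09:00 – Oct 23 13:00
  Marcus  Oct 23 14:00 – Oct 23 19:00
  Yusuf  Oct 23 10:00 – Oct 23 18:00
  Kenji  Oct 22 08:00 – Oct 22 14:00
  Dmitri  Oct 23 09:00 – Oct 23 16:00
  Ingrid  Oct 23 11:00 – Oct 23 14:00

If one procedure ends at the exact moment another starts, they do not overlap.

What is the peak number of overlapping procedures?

5

Sort all start/end points and keep a running count:
Oct 22 08:00 start Kenji → 1
Oct 22 14:00 end Kenji → 0
Oct 23 09:00 start Dmitri → 1
Oct 23 09:00 start Felix → 2
Oct 23 09:00 start Lucia → 3
Oct 23 10:00 start Yusuf → 4
Oct 23 11:00 start Ingrid → 5
Oct 23 13:00 end Felix → 4
Oct 23 14:00 end Ingrid → 3
Oct 23 14:00 end Lucia → 2
Oct 23 14:00 start Marcus → 3
Oct 23 16:00 end Dmitri → 2
Oct 23 18:00 end Yusuf → 1
Oct 23 19:00 end Marcus → 0
Peak is 5, at Oct 23 11:00 (Dmitri, Felix, Ingrid, Lucia, Yusuf).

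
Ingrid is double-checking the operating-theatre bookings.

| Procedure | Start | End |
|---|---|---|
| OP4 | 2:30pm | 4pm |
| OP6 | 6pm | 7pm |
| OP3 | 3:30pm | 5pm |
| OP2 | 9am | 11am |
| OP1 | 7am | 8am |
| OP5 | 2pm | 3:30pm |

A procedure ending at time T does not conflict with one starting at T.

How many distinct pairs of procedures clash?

2

Two intervals overlap when each starts before the other ends.
Sorted by start: OP1, OP2, OP5, OP4, OP3, OP6.
OP2 starts after OP1 ends — done with OP1.
OP5 starts after OP2 ends — done with OP2.
OP4 starts before OP5 ends → OP5 and OP4 overlap.
OP3 starts exactly when OP5 ends (back-to-back, no overlap) — done with OP5.
OP3 starts before OP4 ends → OP4 and OP3 overlap.
OP6 starts after OP4 ends.
OP6 starts after OP3 ends.
Overlapping pairs: OP3 & OP4, OP4 & OP5 — 2 in total.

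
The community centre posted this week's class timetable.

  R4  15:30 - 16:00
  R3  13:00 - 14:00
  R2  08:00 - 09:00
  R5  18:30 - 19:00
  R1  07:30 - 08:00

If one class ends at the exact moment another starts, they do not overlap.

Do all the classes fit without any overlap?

Yes

Sorted by start: R1, R2, R3, R4, R5.
R2 starts exactly when R1 ends (back-to-back, no overlap); R1 is clear from here.
R3 starts after R2 ends; R2 is clear from here.
R4 starts after R3 ends; R3 is clear from here.
R5 starts after R4 ends.
Every pair is clear; the schedule has no overlaps.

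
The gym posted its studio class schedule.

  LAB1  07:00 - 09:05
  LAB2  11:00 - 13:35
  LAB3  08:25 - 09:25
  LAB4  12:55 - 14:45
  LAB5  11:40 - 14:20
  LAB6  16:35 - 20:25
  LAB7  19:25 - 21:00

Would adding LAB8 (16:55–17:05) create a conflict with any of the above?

LAB1: ends 09:05 at or before LAB8 starts 16:55 → clear.
LAB3: ends 09:25 at or before LAB8 starts 16:55 → clear.
LAB2: ends 13:35 at or before LAB8 starts 16:55 → clear.
LAB5: ends 14:20 at or before LAB8 starts 16:55 → clear.
LAB4: ends 14:45 at or before LAB8 starts 16:55 → clear.
LAB6: starts 16:35 before LAB8 ends 17:05, and ends 20:25 after LAB8 starts 16:55 → overlap.
LAB7: starts 19:25 at or after LAB8 ends 17:05 → clear.
LAB8 overlaps LAB6.

Yes — it overlaps LAB6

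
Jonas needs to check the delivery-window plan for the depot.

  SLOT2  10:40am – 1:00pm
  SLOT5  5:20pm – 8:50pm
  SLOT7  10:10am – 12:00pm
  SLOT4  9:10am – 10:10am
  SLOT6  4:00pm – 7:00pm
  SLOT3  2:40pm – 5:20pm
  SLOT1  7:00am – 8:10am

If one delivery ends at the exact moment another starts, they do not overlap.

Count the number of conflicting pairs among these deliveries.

Sorted by start: SLOT1, SLOT4, SLOT7, SLOT2, SLOT3, SLOT6, SLOT5.
SLOT4 starts after SLOT1 ends — done with SLOT1.
SLOT7 starts exactly when SLOT4 ends (back-to-back, no overlap) — done with SLOT4.
SLOT2 starts before SLOT7 ends → SLOT7 and SLOT2 overlap.
SLOT3 starts after SLOT7 ends — done with SLOT7.
SLOT3 starts after SLOT2 ends — done with SLOT2.
SLOT6 starts before SLOT3 ends → SLOT3 and SLOT6 overlap.
SLOT5 starts exactly when SLOT3 ends (back-to-back, no overlap).
SLOT5 starts before SLOT6 ends → SLOT6 and SLOT5 overlap.
Overlapping pairs: SLOT2 & SLOT7, SLOT3 & SLOT6, SLOT5 & SLOT6 — 3 in total.

3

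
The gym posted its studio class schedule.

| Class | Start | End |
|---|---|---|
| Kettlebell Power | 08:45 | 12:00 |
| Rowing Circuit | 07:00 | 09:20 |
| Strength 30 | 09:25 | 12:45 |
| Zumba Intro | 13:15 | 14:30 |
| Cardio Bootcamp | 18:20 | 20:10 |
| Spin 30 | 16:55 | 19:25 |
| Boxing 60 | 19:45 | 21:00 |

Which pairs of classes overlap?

Sorted by start: Rowing Circuit, Kettlebell Power, Strength 30, Zumba Intro, Spin 30, Cardio Bootcamp, Boxing 60.
Kettlebell Power starts before Rowing Circuit ends → Rowing Circuit and Kettlebell Power overlap.
Strength 30 starts after Rowing Circuit ends, so Rowing Circuit has no further overlaps.
Strength 30 starts before Kettlebell Power ends → Kettlebell Power and Strength 30 overlap.
Zumba Intro starts after Kettlebell Power ends, so Kettlebell Power has no further overlaps.
Zumba Intro starts after Strength 30 ends, so Strength 30 has no further overlaps.
Spin 30 starts after Zumba Intro ends, so Zumba Intro has no further overlaps.
Cardio Bootcamp starts before Spin 30 ends → Spin 30 and Cardio Bootcamp overlap.
Boxing 60 starts after Spin 30 ends.
Boxing 60 starts before Cardio Bootcamp ends → Cardio Bootcamp and Boxing 60 overlap.

Boxing 60 & Cardio Bootcamp, Cardio Bootcamp & Spin 30, Kettlebell Power & Rowing Circuit, Kettlebell Power & Strength 30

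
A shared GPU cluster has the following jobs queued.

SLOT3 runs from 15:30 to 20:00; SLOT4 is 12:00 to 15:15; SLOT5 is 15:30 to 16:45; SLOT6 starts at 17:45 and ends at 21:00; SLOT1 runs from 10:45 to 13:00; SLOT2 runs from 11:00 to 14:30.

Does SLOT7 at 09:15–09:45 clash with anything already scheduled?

No — it doesn't clash with anything

SLOT1: starts 10:45 at or after SLOT7 ends 09:45 → clear.
SLOT2: starts 11:00 at or after SLOT7 ends 09:45 → clear.
SLOT4: starts 12:00 at or after SLOT7 ends 09:45 → clear.
SLOT3: starts 15:30 at or after SLOT7 ends 09:45 → clear.
SLOT5: starts 15:30 at or after SLOT7 ends 09:45 → clear.
SLOT6: starts 17:45 at or after SLOT7 ends 09:45 → clear.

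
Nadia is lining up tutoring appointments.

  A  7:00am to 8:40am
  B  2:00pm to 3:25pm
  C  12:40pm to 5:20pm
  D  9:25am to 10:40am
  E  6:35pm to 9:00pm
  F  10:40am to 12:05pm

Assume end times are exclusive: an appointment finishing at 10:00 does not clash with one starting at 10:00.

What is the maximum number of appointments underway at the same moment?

Sort all start/end points and keep a running count:
7:00am start A → 1
8:40am end A → 0
9:25am start D → 1
10:40am end D → 0
10:40am start F → 1
12:05pm end F → 0
12:40pm start C → 1
2:00pm start B → 2
3:25pm end B → 1
5:20pm end C → 0
6:35pm start E → 1
9:00pm end E → 0
Peak is 2, at 2:00pm (B, C).

2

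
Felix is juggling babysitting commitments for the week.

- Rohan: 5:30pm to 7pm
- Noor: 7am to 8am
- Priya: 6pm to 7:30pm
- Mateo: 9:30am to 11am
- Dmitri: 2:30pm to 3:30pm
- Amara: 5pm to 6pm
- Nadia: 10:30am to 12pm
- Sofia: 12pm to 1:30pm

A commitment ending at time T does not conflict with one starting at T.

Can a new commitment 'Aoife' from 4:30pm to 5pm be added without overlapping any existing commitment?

Noor: ends 8am at or before Aoife starts 4:30pm → clear.
Mateo: ends 11am at or before Aoife starts 4:30pm → clear.
Nadia: ends 12pm at or before Aoife starts 4:30pm → clear.
Sofia: ends 1:30pm at or before Aoife starts 4:30pm → clear.
Dmitri: ends 3:30pm at or before Aoife starts 4:30pm → clear.
Amara: starts 5pm at or after Aoife ends 5pm → clear.
Rohan: starts 5:30pm at or after Aoife ends 5pm → clear.
Priya: starts 6pm at or after Aoife ends 5pm → clear.

Yes — the slot is free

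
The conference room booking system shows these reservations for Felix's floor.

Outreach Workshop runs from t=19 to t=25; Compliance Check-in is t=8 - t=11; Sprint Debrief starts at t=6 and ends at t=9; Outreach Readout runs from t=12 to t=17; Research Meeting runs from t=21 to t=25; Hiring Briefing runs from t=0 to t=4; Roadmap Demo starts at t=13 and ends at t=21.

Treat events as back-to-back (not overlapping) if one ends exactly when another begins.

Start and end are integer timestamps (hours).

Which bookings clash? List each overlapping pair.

Sorted by start: Hiring Briefing, Sprint Debrief, Compliance Check-in, Outreach Readout, Roadmap Demo, Outreach Workshop, Research Meeting.
Sprint Debrief starts after Hiring Briefing ends, so Hiring Briefing has no further overlaps.
Compliance Check-in starts before Sprint Debrief ends → Sprint Debrief and Compliance Check-in overlap.
Outreach Readout starts after Sprint Debrief ends, so Sprint Debrief has no further overlaps.
Outreach Readout starts after Compliance Check-in ends, so Compliance Check-in has no further overlaps.
Roadmap Demo starts before Outreach Readout ends → Outreach Readout and Roadmap Demo overlap.
Outreach Workshop starts after Outreach Readout ends, so Outreach Readout has no further overlaps.
Outreach Workshop starts before Roadmap Demo ends → Roadmap Demo and Outreach Workshop overlap.
Research Meeting starts exactly when Roadmap Demo ends (back-to-back, no overlap).
Research Meeting starts before Outreach Workshop ends → Outreach Workshop and Research Meeting overlap.

Compliance Check-in & Sprint Debrief, Outreach Readout & Roadmap Demo, Outreach Workshop & Research Meeting, Outreach Workshop & Roadmap Demo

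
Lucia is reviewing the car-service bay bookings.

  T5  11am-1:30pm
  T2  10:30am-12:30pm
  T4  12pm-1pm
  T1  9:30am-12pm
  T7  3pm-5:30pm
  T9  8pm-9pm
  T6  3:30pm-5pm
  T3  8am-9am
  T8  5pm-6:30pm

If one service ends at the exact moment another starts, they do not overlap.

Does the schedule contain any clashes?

Sorted by start: T3, T1, T2, T5, T4, T7, T6, T8, T9.
T1 starts after T3 ends, so nothing later overlaps T3 either.
T2 starts before T1 ends → T1 and T2 overlap.
That's a conflict, so the schedule is not conflict-free.

Yes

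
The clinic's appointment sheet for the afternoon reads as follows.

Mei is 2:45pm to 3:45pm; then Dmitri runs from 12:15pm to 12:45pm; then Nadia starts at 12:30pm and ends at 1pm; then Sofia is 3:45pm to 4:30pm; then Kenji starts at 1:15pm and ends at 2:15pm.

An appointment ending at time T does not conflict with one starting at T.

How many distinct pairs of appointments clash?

Sorted by start: Dmitri, Nadia, Kenji, Mei, Sofia.
Nadia starts before Dmitri ends → Dmitri and Nadia overlap.
Kenji starts after Dmitri ends, so nothing later overlaps Dmitri either.
Kenji starts after Nadia ends, so nothing later overlaps Nadia either.
Mei starts after Kenji ends, so nothing later overlaps Kenji either.
Sofia starts exactly when Mei ends (back-to-back, no overlap).
Overlapping pairs: Dmitri & Nadia — 1 in total.

1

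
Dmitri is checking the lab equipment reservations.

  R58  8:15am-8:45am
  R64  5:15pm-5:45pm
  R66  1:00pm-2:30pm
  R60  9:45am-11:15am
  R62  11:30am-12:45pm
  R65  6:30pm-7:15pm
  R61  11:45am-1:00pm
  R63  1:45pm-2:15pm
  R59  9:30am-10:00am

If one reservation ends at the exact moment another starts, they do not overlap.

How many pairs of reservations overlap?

3

Sorted by start: R58, R59, R60, R62, R61, R66, R63, R64, R65.
R59 starts after R58 ends, so R58 has no further overlaps.
R60 starts before R59 ends → R59 and R60 overlap.
R62 starts after R59 ends, so R59 has no further overlaps.
R62 starts after R60 ends, so R60 has no further overlaps.
R61 starts before R62 ends → R62 and R61 overlap.
R66 starts after R62 ends, so R62 has no further overlaps.
R66 starts exactly when R61 ends (back-to-back, no overlap), so R61 has no further overlaps.
R63 starts before R66 ends → R66 and R63 overlap.
R64 starts after R66 ends, so R66 has no further overlaps.
R64 starts after R63 ends, so R63 has no further overlaps.
R65 starts after R64 ends.
Overlapping pairs: R59 & R60, R61 & R62, R63 & R66 — 3 in total.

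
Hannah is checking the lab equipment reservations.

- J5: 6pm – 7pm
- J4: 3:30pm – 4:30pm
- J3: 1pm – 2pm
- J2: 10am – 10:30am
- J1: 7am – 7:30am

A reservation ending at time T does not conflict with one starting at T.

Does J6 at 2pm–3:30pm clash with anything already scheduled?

No — it doesn't clash with anything

J1: ends 7:30am at or before J6 starts 2pm → clear.
J2: ends 10:30am at or before J6 starts 2pm → clear.
J3: ends 2pm at or before J6 starts 2pm → clear.
J4: starts 3:30pm at or after J6 ends 3:30pm → clear.
J5: starts 6pm at or after J6 ends 3:30pm → clear.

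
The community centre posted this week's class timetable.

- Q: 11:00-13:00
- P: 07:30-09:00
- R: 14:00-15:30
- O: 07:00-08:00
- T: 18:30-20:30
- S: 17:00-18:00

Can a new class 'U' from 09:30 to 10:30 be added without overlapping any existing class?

Yes — the slot is free

O: ends 08:00 at or before U starts 09:30 → clear.
P: ends 09:00 at or before U starts 09:30 → clear.
Q: starts 11:00 at or after U ends 10:30 → clear.
R: starts 14:00 at or after U ends 10:30 → clear.
S: starts 17:00 at or after U ends 10:30 → clear.
T: starts 18:30 at or after U ends 10:30 → clear.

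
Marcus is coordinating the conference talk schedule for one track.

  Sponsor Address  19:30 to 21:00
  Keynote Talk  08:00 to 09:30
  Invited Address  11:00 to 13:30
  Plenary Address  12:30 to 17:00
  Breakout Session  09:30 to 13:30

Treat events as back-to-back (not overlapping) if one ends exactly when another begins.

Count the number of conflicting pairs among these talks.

Check each pair: they overlap iff neither finishes before the other starts.
Sorted by start: Keynote Talk, Breakout Session, Invited Address, Plenary Address, Sponsor Address.
Breakout Session starts exactly when Keynote Talk ends (back-to-back, no overlap), so Keynote Talk has no further overlaps.
Invited Address starts before Breakout Session ends → Breakout Session and Invited Address overlap.
Plenary Address starts before Breakout Session ends → Breakout Session and Plenary Address overlap.
Sponsor Address starts after Breakout Session ends.
Plenary Address starts before Invited Address ends → Invited Address and Plenary Address overlap.
Sponsor Address starts after Invited Address ends.
Sponsor Address starts after Plenary Address ends.
Overlapping pairs: Breakout Session & Invited Address, Breakout Session & Plenary Address, Invited Address & Plenary Address — 3 in total.

3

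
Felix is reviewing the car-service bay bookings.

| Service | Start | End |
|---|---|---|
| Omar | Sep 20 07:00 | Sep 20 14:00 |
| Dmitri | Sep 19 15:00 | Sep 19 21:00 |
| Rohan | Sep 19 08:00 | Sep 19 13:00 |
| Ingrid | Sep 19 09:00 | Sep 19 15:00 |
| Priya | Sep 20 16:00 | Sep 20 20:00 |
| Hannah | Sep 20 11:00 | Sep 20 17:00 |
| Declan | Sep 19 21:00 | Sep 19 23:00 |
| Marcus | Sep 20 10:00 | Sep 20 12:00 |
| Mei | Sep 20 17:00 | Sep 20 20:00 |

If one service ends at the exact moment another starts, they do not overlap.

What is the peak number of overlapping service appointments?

3

Sort all start/end points and keep a running count:
Sep 19 08:00 start Rohan → 1
Sep 19 09:00 start Ingrid → 2
Sep 19 13:00 end Rohan → 1
Sep 19 15:00 end Ingrid → 0
Sep 19 15:00 start Dmitri → 1
Sep 19 21:00 end Dmitri → 0
Sep 19 21:00 start Declan → 1
Sep 19 23:00 end Declan → 0
Sep 20 07:00 start Omar → 1
Sep 20 10:00 start Marcus → 2
Sep 20 11:00 start Hannah → 3
Sep 20 12:00 end Marcus → 2
Sep 20 14:00 end Omar → 1
Sep 20 16:00 start Priya → 2
Sep 20 17:00 end Hannah → 1
Sep 20 17:00 start Mei → 2
Sep 20 20:00 end Mei → 1
Sep 20 20:00 end Priya → 0
Peak is 3, at Sep 20 11:00 (Hannah, Marcus, Omar).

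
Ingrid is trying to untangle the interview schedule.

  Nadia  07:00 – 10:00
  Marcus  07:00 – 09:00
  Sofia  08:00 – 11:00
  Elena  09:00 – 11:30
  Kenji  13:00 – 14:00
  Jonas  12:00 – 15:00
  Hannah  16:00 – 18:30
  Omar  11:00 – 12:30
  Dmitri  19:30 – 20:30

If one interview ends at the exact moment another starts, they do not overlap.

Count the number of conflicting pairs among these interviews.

8

Sorted by start: Nadia, Marcus, Sofia, Elena, Omar, Jonas, Kenji, Hannah, Dmitri.
Marcus starts before Nadia ends → Nadia and Marcus overlap.
Sofia starts before Nadia ends → Nadia and Sofia overlap.
Elena starts before Nadia ends → Nadia and Elena overlap.
Omar starts after Nadia ends, so Nadia has no further overlaps.
Sofia starts before Marcus ends → Marcus and Sofia overlap.
Elena starts exactly when Marcus ends (back-to-back, no overlap), so Marcus has no further overlaps.
Elena starts before Sofia ends → Sofia and Elena overlap.
Omar starts exactly when Sofia ends (back-to-back, no overlap), so Sofia has no further overlaps.
Omar starts before Elena ends → Elena and Omar overlap.
Jonas starts after Elena ends, so Elena has no further overlaps.
Jonas starts before Omar ends → Omar and Jonas overlap.
Kenji starts after Omar ends, so Omar has no further overlaps.
Kenji starts before Jonas ends → Jonas and Kenji overlap.
Hannah starts after Jonas ends, so Jonas has no further overlaps.
Hannah starts after Kenji ends, so Kenji has no further overlaps.
Dmitri starts after Hannah ends.
Overlapping pairs: Elena & Nadia, Elena & Omar, Elena & Sofia, Jonas & Kenji, Jonas & Omar, Marcus & Nadia, Marcus & Sofia, Nadia & Sofia — 8 in total.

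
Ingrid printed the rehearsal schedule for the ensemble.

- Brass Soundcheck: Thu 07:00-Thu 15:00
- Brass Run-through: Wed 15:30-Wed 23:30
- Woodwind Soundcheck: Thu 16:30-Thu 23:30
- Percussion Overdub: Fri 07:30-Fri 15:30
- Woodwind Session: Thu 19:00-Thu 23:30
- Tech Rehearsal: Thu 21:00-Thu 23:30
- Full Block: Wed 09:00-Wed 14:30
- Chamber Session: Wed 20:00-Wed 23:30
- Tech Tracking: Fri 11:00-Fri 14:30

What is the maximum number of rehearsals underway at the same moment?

Sort all start/end points and keep a running count:
Wed 09:00 start Full Block → 1
Wed 14:30 end Full Block → 0
Wed 15:30 start Brass Run-through → 1
Wed 20:00 start Chamber Session → 2
Wed 23:30 end Brass Run-through → 1
Wed 23:30 end Chamber Session → 0
Thu 07:00 start Brass Soundcheck → 1
Thu 15:00 end Brass Soundcheck → 0
Thu 16:30 start Woodwind Soundcheck → 1
Thu 19:00 start Woodwind Session → 2
Thu 21:00 start Tech Rehearsal → 3
Thu 23:30 end Tech Rehearsal → 2
Thu 23:30 end Woodwind Session → 1
Thu 23:30 end Woodwind Soundcheck → 0
Fri 07:30 start Percussion Overdub → 1
Fri 11:00 start Tech Tracking → 2
Fri 14:30 end Tech Tracking → 1
Fri 15:30 end Percussion Overdub → 0
Peak is 3, at Thu 21:00 (Tech Rehearsal, Woodwind Session, Woodwind Soundcheck).

3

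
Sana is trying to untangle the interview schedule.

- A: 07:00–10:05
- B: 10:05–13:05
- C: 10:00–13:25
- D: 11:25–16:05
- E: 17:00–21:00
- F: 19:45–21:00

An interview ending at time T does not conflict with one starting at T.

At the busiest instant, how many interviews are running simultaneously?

3

Sweep the timeline, counting +1 at each start and −1 at each end (ends before starts at a tie):
07:00 start A → 1
10:00 start C → 2
10:05 end A → 1
10:05 start B → 2
11:25 start D → 3
13:05 end B → 2
13:25 end C → 1
16:05 end D → 0
17:00 start E → 1
19:45 start F → 2
21:00 end E → 1
21:00 end F → 0
Peak is 3, at 11:25 (B, C, D).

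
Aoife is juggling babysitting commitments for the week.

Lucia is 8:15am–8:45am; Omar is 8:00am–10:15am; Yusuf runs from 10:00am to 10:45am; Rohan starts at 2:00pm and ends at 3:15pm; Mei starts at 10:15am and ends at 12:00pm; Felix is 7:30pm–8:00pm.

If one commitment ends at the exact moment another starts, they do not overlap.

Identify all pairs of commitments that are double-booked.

Sorted by start: Omar, Lucia, Yusuf, Mei, Rohan, Felix.
Lucia starts before Omar ends → Omar and Lucia overlap.
Yusuf starts before Omar ends → Omar and Yusuf overlap.
Mei starts exactly when Omar ends (back-to-back, no overlap); Omar is clear from here.
Yusuf starts after Lucia ends; Lucia is clear from here.
Mei starts before Yusuf ends → Yusuf and Mei overlap.
Rohan starts after Yusuf ends; Yusuf is clear from here.
Rohan starts after Mei ends; Mei is clear from here.
Felix starts after Rohan ends.

Lucia & Omar, Mei & Yusuf, Omar & Yusuf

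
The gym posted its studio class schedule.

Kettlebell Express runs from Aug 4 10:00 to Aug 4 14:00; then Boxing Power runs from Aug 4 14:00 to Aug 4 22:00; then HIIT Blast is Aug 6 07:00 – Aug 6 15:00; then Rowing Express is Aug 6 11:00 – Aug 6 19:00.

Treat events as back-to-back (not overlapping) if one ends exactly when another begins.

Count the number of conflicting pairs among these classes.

1

Sorted by start: Kettlebell Express, Boxing Power, HIIT Blast, Rowing Express.
Boxing Power starts exactly when Kettlebell Express ends (back-to-back, no overlap); Kettlebell Express is clear from here.
HIIT Blast starts after Boxing Power ends; Boxing Power is clear from here.
Rowing Express starts before HIIT Blast ends → HIIT Blast and Rowing Express overlap.
Overlapping pairs: HIIT Blast & Rowing Express — 1 in total.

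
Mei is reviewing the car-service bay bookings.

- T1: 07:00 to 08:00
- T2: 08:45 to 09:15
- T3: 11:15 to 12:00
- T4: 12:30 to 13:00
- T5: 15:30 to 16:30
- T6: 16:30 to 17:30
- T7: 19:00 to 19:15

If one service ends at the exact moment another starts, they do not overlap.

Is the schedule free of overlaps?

Yes

Sorted by start: T1, T2, T3, T4, T5, T6, T7.
T2 starts after T1 ends — done with T1.
T3 starts after T2 ends — done with T2.
T4 starts after T3 ends — done with T3.
T5 starts after T4 ends — done with T4.
T6 starts exactly when T5 ends (back-to-back, no overlap) — done with T5.
T7 starts after T6 ends.
Every pair is clear; the schedule has no overlaps.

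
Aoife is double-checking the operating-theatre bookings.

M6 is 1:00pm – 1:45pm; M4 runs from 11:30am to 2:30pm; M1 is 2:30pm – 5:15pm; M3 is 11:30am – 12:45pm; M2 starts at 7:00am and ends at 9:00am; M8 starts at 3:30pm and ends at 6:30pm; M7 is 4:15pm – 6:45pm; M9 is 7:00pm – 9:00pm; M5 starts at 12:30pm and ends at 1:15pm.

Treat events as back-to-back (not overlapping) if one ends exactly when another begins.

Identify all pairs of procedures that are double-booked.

M1 & M7, M1 & M8, M3 & M4, M3 & M5, M4 & M5, M4 & M6, M5 & M6, M7 & M8

Check each pair: they overlap iff neither finishes before the other starts.
Sorted by start: M2, M3, M4, M5, M6, M1, M8, M7, M9.
M3 starts after M2 ends — done with M2.
M4 starts before M3 ends → M3 and M4 overlap.
M5 starts before M3 ends → M3 and M5 overlap.
M6 starts after M3 ends — done with M3.
M5 starts before M4 ends → M4 and M5 overlap.
M6 starts before M4 ends → M4 and M6 overlap.
M1 starts exactly when M4 ends (back-to-back, no overlap) — done with M4.
M6 starts before M5 ends → M5 and M6 overlap.
M1 starts after M5 ends — done with M5.
M1 starts after M6 ends — done with M6.
M8 starts before M1 ends → M1 and M8 overlap.
M7 starts before M1 ends → M1 and M7 overlap.
M9 starts after M1 ends.
M7 starts before M8 ends → M8 and M7 overlap.
M9 starts after M8 ends.
M9 starts after M7 ends.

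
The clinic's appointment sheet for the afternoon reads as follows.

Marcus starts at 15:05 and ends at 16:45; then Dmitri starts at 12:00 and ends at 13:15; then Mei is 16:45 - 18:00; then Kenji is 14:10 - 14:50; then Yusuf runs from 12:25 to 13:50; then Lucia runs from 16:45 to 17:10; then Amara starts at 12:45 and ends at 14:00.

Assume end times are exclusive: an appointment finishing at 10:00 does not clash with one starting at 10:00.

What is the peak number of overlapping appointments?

3

Sweep the timeline, counting +1 at each start and −1 at each end (ends before starts at a tie):
12:00 start Dmitri → 1
12:25 start Yusuf → 2
12:45 start Amara → 3
13:15 end Dmitri → 2
13:50 end Yusuf → 1
14:00 end Amara → 0
14:10 start Kenji → 1
14:50 end Kenji → 0
15:05 start Marcus → 1
16:45 end Marcus → 0
16:45 start Lucia → 1
16:45 start Mei → 2
17:10 end Lucia → 1
18:00 end Mei → 0
Peak is 3, at 12:45 (Amara, Dmitri, Yusuf).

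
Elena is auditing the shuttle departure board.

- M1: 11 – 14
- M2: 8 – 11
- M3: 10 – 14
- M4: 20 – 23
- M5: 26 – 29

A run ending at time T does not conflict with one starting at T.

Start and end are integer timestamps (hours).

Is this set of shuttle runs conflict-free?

No

Sorted by start: M2, M3, M1, M4, M5.
M3 starts before M2 ends → M2 and M3 overlap.
That's a conflict, so the schedule is not conflict-free.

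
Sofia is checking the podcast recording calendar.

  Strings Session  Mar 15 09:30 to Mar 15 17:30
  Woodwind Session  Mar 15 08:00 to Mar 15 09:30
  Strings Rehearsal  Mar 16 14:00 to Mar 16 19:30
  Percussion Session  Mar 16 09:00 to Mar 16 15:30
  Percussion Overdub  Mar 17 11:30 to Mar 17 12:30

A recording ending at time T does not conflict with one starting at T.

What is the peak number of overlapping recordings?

2

Sweep the timeline, counting +1 at each start and −1 at each end (ends before starts at a tie):
Mar 15 08:00 start Woodwind Session → 1
Mar 15 09:30 end Woodwind Session → 0
Mar 15 09:30 start Strings Session → 1
Mar 15 17:30 end Strings Session → 0
Mar 16 09:00 start Percussion Session → 1
Mar 16 14:00 start Strings Rehearsal → 2
Mar 16 15:30 end Percussion Session → 1
Mar 16 19:30 end Strings Rehearsal → 0
Mar 17 11:30 start Percussion Overdub → 1
Mar 17 12:30 end Percussion Overdub → 0
Peak is 2, at Mar 16 14:00 (Percussion Session, Strings Rehearsal).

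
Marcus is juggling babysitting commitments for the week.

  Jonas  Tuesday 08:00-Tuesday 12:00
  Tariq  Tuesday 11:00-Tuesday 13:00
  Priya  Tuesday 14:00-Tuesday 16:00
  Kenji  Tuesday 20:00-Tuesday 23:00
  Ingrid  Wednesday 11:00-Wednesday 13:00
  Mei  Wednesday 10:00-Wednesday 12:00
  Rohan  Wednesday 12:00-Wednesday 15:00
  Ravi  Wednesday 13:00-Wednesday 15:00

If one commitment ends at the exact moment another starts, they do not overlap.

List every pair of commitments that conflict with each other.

Sorted by start: Jonas, Tariq, Priya, Kenji, Mei, Ingrid, Rohan, Ravi.
Tariq starts before Jonas ends → Jonas and Tariq overlap.
Priya starts after Jonas ends; Jonas is clear from here.
Priya starts after Tariq ends; Tariq is clear from here.
Kenji starts after Priya ends; Priya is clear from here.
Mei starts after Kenji ends; Kenji is clear from here.
Ingrid starts before Mei ends → Mei and Ingrid overlap.
Rohan starts exactly when Mei ends (back-to-back, no overlap); Mei is clear from here.
Rohan starts before Ingrid ends → Ingrid and Rohan overlap.
Ravi starts exactly when Ingrid ends (back-to-back, no overlap).
Ravi starts before Rohan ends → Rohan and Ravi overlap.

Ingrid & Mei, Ingrid & Rohan, Jonas & Tariq, Ravi & Rohan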